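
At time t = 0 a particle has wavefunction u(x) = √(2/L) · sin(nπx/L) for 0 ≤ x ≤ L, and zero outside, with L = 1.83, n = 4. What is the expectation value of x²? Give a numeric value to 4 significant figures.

1.106

⟨x²⟩ = ∫ x²·|u|² dx (integrals over the domain).
With sin²θ = (1 − cos2θ)/2 on 0 ≤ x ≤ L: ∫sin²(nπx/L) dx = L/2, ∫x·sin²(nπx/L) dx = L²/4, ∫x²·sin²(nπx/L) dx = L³·(1/6 − 1/(4n²π²)); higher powers xᵏ the same way, integrating xᵏ·cos(2nπx/L) by parts.
⟨x²⟩ = 1.1057.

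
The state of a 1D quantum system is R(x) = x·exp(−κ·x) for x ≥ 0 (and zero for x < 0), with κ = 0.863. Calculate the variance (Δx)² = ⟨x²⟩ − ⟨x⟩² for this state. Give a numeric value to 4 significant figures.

Compute ⟨x⟩ and ⟨x²⟩ separately, then (Δx)² = ⟨x²⟩ − ⟨x⟩².
Every integrand reduces to terms xʲ·e^(−2κx) on [0, ∞); use ∫₀^∞ xʲ·e^(−2κx) dx = j!/(2κ)^(j+1).
Normalization: ∫|R|² dx = 0.38896.
⟨x⟩ = 1.7381 and ⟨x²⟩ = 4.0281.
(Δx)² = 4.0281 − (1.7381)² = 1.0070.

1.007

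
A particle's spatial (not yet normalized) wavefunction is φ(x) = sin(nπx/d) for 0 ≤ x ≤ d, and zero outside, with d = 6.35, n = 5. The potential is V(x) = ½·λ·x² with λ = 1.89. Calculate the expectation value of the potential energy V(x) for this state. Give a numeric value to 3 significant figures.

12.6

⟨V⟩ = ∫ V(x)·|φ|² dx / ∫|φ|² dx.
With sin²θ = (1 − cos2θ)/2 on 0 ≤ x ≤ d: ∫sin²(nπx/d) dx = d/2, ∫x·sin²(nπx/d) dx = d²/4, ∫x²·sin²(nπx/d) dx = d³·(1/6 − 1/(4n²π²)); higher powers xᵏ the same way, integrating xᵏ·cos(2nπx/d) by parts.
State is unnormalized: ∫|φ|² dx = 3.1750, and ∫φ*·V(x)·φ dx = 40.082, so ⟨V⟩ = 40.082 / 3.1750.
⟨V⟩ = 12.624.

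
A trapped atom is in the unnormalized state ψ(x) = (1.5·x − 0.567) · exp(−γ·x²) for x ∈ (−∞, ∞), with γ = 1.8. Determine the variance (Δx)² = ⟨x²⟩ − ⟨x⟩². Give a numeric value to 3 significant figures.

Compute ⟨x⟩ and ⟨x²⟩ separately, then (Δx)² = ⟨x²⟩ − ⟨x⟩².
Expand each integrand as polynomial × e^(−2γx²) and use ∫x^(2j)·e^(−2γx²) dx = (2j−1)!!/(4γ)^j · √(π/(2γ)), odd powers → 0; here √(π/(2γ)) = 0.93417.
Normalization: ∫|ψ|² dx = 0.59225.
⟨x⟩ = -0.37264 and ⟨x²⟩ = 0.27581.
(Δx)² = 0.27581 − (-0.37264)² = 0.13695.

0.137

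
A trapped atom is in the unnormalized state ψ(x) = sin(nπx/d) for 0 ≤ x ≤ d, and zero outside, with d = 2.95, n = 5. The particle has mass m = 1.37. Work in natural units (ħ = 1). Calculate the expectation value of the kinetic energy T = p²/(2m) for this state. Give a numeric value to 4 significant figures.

10.35

T = −(ħ²/2m) d²/dx², so ⟨T⟩ = −(ħ²/2m) ∫ ψ*·ψ'' dx / ∫|ψ|² dx; with m = 1.37.
d/dx sin(nπx/d) = (nπ/d)·cos(nπx/d) and d²/dx² sin(nπx/d) = −(nπ/d)²·sin(nπx/d); on 0 ≤ x ≤ d, ∫sin²(nπx/d) dx = d/2 and ∫sin(nπx/d)·cos(nπx/d) dx = 0.
State is unnormalized: ∫|ψ|² dx = 1.4750, and ∫ψ*·(−ħ²/2m · ψ'') dx = 15.263, so ⟨T⟩ = 15.263 / 1.4750.
⟨T⟩ = 10.348.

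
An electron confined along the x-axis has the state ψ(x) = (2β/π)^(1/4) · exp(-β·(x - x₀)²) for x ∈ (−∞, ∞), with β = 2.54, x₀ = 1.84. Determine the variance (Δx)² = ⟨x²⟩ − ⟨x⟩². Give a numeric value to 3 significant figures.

0.0984

Compute ⟨x⟩ and ⟨x²⟩ separately, then (Δx)² = ⟨x²⟩ − ⟨x⟩².
Gaussian moments (u = x − x₀): ∫u^(2j)·e^(−2βu²) du = (2j−1)!!/(4β)^j · √(π/(2β)), odd powers integrate to 0; here √(π/(2β)) = 0.78640.
⟨x⟩ = 1.8400 and ⟨x²⟩ = 3.4840.
(Δx)² = 3.4840 − (1.8400)² = 0.098425.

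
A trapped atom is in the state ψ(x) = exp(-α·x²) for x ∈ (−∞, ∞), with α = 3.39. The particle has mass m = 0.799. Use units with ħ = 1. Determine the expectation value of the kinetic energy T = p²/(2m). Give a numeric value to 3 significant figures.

2.12

T = −(ħ²/2m) d²/dx², so ⟨T⟩ = −(ħ²/2m) ∫ ψ*·ψ'' dx / ∫|ψ|² dx; with m = 0.799.
Gaussian moments: ∫x^(2j)·e^(−2αx²) dx = (2j−1)!!/(4α)^j · √(π/(2α)), odd powers integrate to 0; here √(π/(2α)) = 0.68071. Derivatives: d/dx e^(−αx²) = −2αx·e^(−αx²), d²/dx² e^(−αx²) = (4α²x² − 2α)·e^(−αx²).
State is unnormalized: ∫|ψ|² dx = 0.68071, and ∫ψ*·(−ħ²/2m · ψ'') dx = 1.4441, so ⟨T⟩ = 1.4441 / 0.68071.
⟨T⟩ = 2.1214.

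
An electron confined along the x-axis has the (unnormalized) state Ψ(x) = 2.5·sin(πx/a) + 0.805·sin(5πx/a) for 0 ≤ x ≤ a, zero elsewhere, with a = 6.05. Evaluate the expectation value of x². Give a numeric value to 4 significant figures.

⟨x²⟩ = ∫ x²·|Ψ|² dx / ∫|Ψ|² dx (integrals over the domain).
On 0 ≤ x ≤ a (j ≠ l): ∫sin²(jπx/a) dx = a/2, ∫sin(jπx/a)·sin(lπx/a) dx = 0; diagonal moments ∫x·sin²(jπx/a) dx = a²/4, ∫x²·sin²(jπx/a) dx = a³·(1/6 − 1/(4j²π²)); cross terms ∫x·sin(jπx/a)·sin(lπx/a) dx = 0 for j + l even and −4jla²/(π²(j² − l²)²) for j + l odd, ∫x²·sin(jπx/a)·sin(lπx/a) dx = (−1)^(j+l)·4jla³/(π²(j² − l²)²); higher powers the same way via product-to-sum and parts.
State is unnormalized: ∫|Ψ|² dx = 20.867, and ∫Ψ*·x²·Ψ dx = 222.52, so ⟨x²⟩ = 222.52 / 20.867.
⟨x²⟩ = 10.664.

10.66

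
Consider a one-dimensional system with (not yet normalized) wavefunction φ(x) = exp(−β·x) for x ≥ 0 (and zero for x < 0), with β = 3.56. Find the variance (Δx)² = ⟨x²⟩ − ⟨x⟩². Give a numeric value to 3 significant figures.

Compute ⟨x⟩ and ⟨x²⟩ separately, then (Δx)² = ⟨x²⟩ − ⟨x⟩².
Every integrand reduces to terms xʲ·e^(−2βx) on [0, ∞); use ∫₀^∞ xʲ·e^(−2βx) dx = j!/(2β)^(j+1).
Normalization: ∫|φ|² dx = 0.14045.
⟨x⟩ = 0.14045 and ⟨x²⟩ = 0.039452.
(Δx)² = 0.039452 − (0.14045)² = 0.019726.

0.0197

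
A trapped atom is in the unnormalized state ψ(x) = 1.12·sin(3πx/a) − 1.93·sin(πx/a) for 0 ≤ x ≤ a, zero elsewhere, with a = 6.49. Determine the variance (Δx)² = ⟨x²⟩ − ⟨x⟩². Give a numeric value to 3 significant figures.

0.465

Compute ⟨x⟩ and ⟨x²⟩ separately, then (Δx)² = ⟨x²⟩ − ⟨x⟩².
On 0 ≤ x ≤ a (j ≠ l): ∫sin²(jπx/a) dx = a/2, ∫sin(jπx/a)·sin(lπx/a) dx = 0; diagonal moments ∫x·sin²(jπx/a) dx = a²/4, ∫x²·sin²(jπx/a) dx = a³·(1/6 − 1/(4j²π²)); cross terms ∫x·sin(jπx/a)·sin(lπx/a) dx = 0 for j + l even and −4jla²/(π²(j² − l²)²) for j + l odd, ∫x²·sin(jπx/a)·sin(lπx/a) dx = (−1)^(j+l)·4jla³/(π²(j² − l²)²); higher powers the same way via product-to-sum and parts.
Normalization: ∫|ψ|² dx = 16.158.
⟨x⟩ = 3.2450 and ⟨x²⟩ = 10.995.
(Δx)² = 10.995 − (3.2450)² = 0.46451.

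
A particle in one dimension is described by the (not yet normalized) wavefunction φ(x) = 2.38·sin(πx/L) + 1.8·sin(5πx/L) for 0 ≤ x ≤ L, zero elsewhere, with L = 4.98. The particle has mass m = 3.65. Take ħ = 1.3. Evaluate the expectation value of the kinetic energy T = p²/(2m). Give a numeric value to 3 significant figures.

0.897

T = −(ħ²/2m) d²/dx², so ⟨T⟩ = −(ħ²/2m) ∫ φ*·φ'' dx / ∫|φ|² dx; with m = 3.65.
d²/dx² sin(jπx/L) = −(jπ/L)²·sin(jπx/L); on 0 ≤ x ≤ L, ∫sin²(jπx/L) dx = L/2 and ∫sin(jπx/L)·sin(lπx/L) dx = 0 for j ≠ l, so only diagonal terms survive in ∫|φ|² and ∫φ·φ″; ∫φ·φ′ dx = [φ²/2] between the walls = 0.
State is unnormalized: ∫|φ|² dx = 22.172, and ∫φ*·(−ħ²/2m · φ'') dx = 19.881, so ⟨T⟩ = 19.881 / 22.172.
⟨T⟩ = 0.89669.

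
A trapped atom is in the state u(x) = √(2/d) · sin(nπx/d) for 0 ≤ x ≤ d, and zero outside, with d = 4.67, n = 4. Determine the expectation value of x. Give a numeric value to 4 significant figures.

2.335

⟨x⟩ = ∫ x·|u|² dx (integrals over the domain).
With sin²θ = (1 − cos2θ)/2 on 0 ≤ x ≤ d: ∫sin²(nπx/d) dx = d/2, ∫x·sin²(nπx/d) dx = d²/4, ∫x²·sin²(nπx/d) dx = d³·(1/6 − 1/(4n²π²)); higher powers xᵏ the same way, integrating xᵏ·cos(2nπx/d) by parts.
⟨x⟩ = 2.3350.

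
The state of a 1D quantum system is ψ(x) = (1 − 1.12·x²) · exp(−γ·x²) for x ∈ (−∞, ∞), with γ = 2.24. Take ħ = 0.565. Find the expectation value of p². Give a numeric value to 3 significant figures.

p² ψ = −ħ² d²ψ/dx²; ⟨p²⟩ = −ħ² ∫ ψ*·ψ'' dx / ∫|ψ|² dx.
Expand each integrand as polynomial × e^(−2γx²) and use ∫x^(2j)·e^(−2γx²) dx = (2j−1)!!/(4γ)^j · √(π/(2γ)), odd powers → 0; here √(π/(2γ)) = 0.83741. Differentiate with the product rule, d/dx e^(−γx²) = −2γx·e^(−γx²).
State is unnormalized: ∫|ψ|² dx = 0.66731, and ∫ψ*·(−ħ² ψ'') dx = 0.81399, so ⟨p²⟩ = 0.81399 / 0.66731.
⟨p²⟩ = 1.2198.

1.22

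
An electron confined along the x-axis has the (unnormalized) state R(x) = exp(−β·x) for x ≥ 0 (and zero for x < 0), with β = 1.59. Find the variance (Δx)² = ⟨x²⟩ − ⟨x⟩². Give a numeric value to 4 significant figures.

0.09889

Compute ⟨x⟩ and ⟨x²⟩ separately, then (Δx)² = ⟨x²⟩ − ⟨x⟩².
Every integrand reduces to terms xʲ·e^(−2βx) on [0, ∞); use ∫₀^∞ xʲ·e^(−2βx) dx = j!/(2β)^(j+1).
Normalization: ∫|R|² dx = 0.31447.
⟨x⟩ = 0.31447 and ⟨x²⟩ = 0.19778.
(Δx)² = 0.19778 − (0.31447)² = 0.098888.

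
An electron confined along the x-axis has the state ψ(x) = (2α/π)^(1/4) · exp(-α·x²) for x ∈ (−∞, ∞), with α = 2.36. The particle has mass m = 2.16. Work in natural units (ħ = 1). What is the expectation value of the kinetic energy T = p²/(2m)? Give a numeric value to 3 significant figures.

0.546

T = −(ħ²/2m) d²/dx², so ⟨T⟩ = −(ħ²/2m) ∫ ψ*·ψ'' dx; with m = 2.16.
Gaussian moments: ∫x^(2j)·e^(−2αx²) dx = (2j−1)!!/(4α)^j · √(π/(2α)), odd powers integrate to 0; here √(π/(2α)) = 0.81584. Derivatives: d/dx e^(−αx²) = −2αx·e^(−αx²), d²/dx² e^(−αx²) = (4α²x² − 2α)·e^(−αx²).
⟨T⟩ = 0.54630.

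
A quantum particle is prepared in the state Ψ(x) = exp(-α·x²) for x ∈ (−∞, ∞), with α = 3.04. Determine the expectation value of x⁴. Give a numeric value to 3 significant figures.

0.0203

⟨x⁴⟩ = ∫ x⁴·|Ψ|² dx / ∫|Ψ|² dx (integrals over the domain).
Gaussian moments: ∫x^(2j)·e^(−2αx²) dx = (2j−1)!!/(4α)^j · √(π/(2α)), odd powers integrate to 0; here √(π/(2α)) = 0.71882.
State is unnormalized: ∫|Ψ|² dx = 0.71882, and ∫Ψ*·x⁴·Ψ dx = 0.014584, so ⟨x⁴⟩ = 0.014584 / 0.71882.
⟨x⁴⟩ = 0.020289.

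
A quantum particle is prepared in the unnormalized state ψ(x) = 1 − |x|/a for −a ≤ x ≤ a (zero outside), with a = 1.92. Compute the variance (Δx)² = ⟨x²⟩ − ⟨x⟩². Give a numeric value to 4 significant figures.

0.3686

Compute ⟨x⟩ and ⟨x²⟩ separately, then (Δx)² = ⟨x²⟩ − ⟨x⟩².
ψ is even, so ∫ over [−a, a] = 2∫₀ᵃ with ψ = 1 − x/a there: ∫₀ᵃ (1 − x/a)² dx = a/3, ∫₀ᵃ x²(1 − x/a)² dx = a³/30, ∫₀ᵃ x⁴(1 − x/a)² dx = a⁵/105.
Normalization: ∫|ψ|² dx = 1.2800.
⟨x⟩ = 0.0000 and ⟨x²⟩ = 0.36864.
(Δx)² = 0.36864 − (0.0000)² = 0.36864.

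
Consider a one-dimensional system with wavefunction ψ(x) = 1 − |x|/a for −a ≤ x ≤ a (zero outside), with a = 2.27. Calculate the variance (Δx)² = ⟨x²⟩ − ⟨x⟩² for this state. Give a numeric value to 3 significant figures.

Compute ⟨x⟩ and ⟨x²⟩ separately, then (Δx)² = ⟨x²⟩ − ⟨x⟩².
ψ is even, so ∫ over [−a, a] = 2∫₀ᵃ with ψ = 1 − x/a there: ∫₀ᵃ (1 − x/a)² dx = a/3, ∫₀ᵃ x²(1 − x/a)² dx = a³/30, ∫₀ᵃ x⁴(1 − x/a)² dx = a⁵/105.
Normalization: ∫|ψ|² dx = 1.5133.
⟨x⟩ = 0.0000 and ⟨x²⟩ = 0.51529.
(Δx)² = 0.51529 − (0.0000)² = 0.51529.

0.515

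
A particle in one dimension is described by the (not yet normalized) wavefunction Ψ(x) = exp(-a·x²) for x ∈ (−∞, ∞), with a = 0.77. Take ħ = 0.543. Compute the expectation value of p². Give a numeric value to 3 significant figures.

0.227

p² Ψ = −ħ² d²Ψ/dx²; ⟨p²⟩ = −ħ² ∫ Ψ*·Ψ'' dx / ∫|Ψ|² dx.
Gaussian moments: ∫x^(2j)·e^(−2ax²) dx = (2j−1)!!/(4a)^j · √(π/(2a)), odd powers integrate to 0; here √(π/(2a)) = 1.4283. Derivatives: d/dx e^(−ax²) = −2ax·e^(−ax²), d²/dx² e^(−ax²) = (4a²x² − 2a)·e^(−ax²).
State is unnormalized: ∫|Ψ|² dx = 1.4283, and ∫Ψ*·(−ħ² Ψ'') dx = 0.32427, so ⟨p²⟩ = 0.32427 / 1.4283.
⟨p²⟩ = 0.22703.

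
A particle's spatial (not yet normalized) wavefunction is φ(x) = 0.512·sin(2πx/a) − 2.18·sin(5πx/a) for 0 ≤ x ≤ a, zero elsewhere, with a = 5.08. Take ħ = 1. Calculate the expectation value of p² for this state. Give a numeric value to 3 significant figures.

9.14

p² φ = −ħ² d²φ/dx²; ⟨p²⟩ = −ħ² ∫ φ*·φ'' dx / ∫|φ|² dx.
d²/dx² sin(jπx/a) = −(jπ/a)²·sin(jπx/a); on 0 ≤ x ≤ a, ∫sin²(jπx/a) dx = a/2 and ∫sin(jπx/a)·sin(lπx/a) dx = 0 for j ≠ l, so only diagonal terms survive in ∫|φ|² and ∫φ·φ″; ∫φ·φ′ dx = [φ²/2] between the walls = 0.
State is unnormalized: ∫|φ|² dx = 12.737, and ∫φ*·(−ħ² φ'') dx = 116.43, so ⟨p²⟩ = 116.43 / 12.737.
⟨p²⟩ = 9.1413.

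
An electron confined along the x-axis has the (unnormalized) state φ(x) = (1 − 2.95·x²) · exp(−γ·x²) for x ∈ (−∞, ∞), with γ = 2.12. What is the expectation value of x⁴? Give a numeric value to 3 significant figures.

⟨x⁴⟩ = ∫ x⁴·|φ|² dx / ∫|φ|² dx (integrals over the domain).
Expand each integrand as polynomial × e^(−2γx²) and use ∫x^(2j)·e^(−2γx²) dx = (2j−1)!!/(4γ)^j · √(π/(2γ)), odd powers → 0; here √(π/(2γ)) = 0.86078.
State is unnormalized: ∫|φ|² dx = 0.57440, and ∫φ*·x⁴·φ dx = 0.063090, so ⟨x⁴⟩ = 0.063090 / 0.57440.
⟨x⁴⟩ = 0.10984.

0.110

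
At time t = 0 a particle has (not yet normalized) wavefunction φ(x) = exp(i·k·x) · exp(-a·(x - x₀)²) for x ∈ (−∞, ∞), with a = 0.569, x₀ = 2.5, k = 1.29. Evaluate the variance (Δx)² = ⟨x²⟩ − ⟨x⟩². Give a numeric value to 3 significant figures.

0.439

Compute ⟨x⟩ and ⟨x²⟩ separately, then (Δx)² = ⟨x²⟩ − ⟨x⟩².
Gaussian moments (u = x − x₀): ∫u^(2j)·e^(−2au²) du = (2j−1)!!/(4a)^j · √(π/(2a)), odd powers integrate to 0; here √(π/(2a)) = 1.6615.
Normalization: ∫|φ|² dx = 1.6615.
⟨x⟩ = 2.5000 and ⟨x²⟩ = 6.6894.
(Δx)² = 6.6894 − (2.5000)² = 0.43937.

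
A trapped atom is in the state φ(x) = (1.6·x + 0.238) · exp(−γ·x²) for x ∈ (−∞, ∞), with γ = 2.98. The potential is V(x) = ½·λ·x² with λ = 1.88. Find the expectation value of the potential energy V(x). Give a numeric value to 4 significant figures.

0.2037

⟨V⟩ = ∫ V(x)·|φ|² dx / ∫|φ|² dx.
Expand each integrand as polynomial × e^(−2γx²) and use ∫x^(2j)·e^(−2γx²) dx = (2j−1)!!/(4γ)^j · √(π/(2γ)), odd powers → 0; here √(π/(2γ)) = 0.72603.
State is unnormalized: ∫|φ|² dx = 0.19705, and ∫φ*·V(x)·φ dx = 0.040131, so ⟨V⟩ = 0.040131 / 0.19705.
⟨V⟩ = 0.20366.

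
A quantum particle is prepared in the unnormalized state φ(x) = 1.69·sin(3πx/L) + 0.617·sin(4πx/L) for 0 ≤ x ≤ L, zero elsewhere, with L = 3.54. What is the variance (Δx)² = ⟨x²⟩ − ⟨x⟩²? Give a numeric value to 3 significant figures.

0.772

Compute ⟨x⟩ and ⟨x²⟩ separately, then (Δx)² = ⟨x²⟩ − ⟨x⟩².
On 0 ≤ x ≤ L (j ≠ l): ∫sin²(jπx/L) dx = L/2, ∫sin(jπx/L)·sin(lπx/L) dx = 0; diagonal moments ∫x·sin²(jπx/L) dx = L²/4, ∫x²·sin²(jπx/L) dx = L³·(1/6 − 1/(4j²π²)); cross terms ∫x·sin(jπx/L)·sin(lπx/L) dx = 0 for j + l even and −4jlL²/(π²(j² − l²)²) for j + l odd, ∫x²·sin(jπx/L)·sin(lπx/L) dx = (−1)^(j+l)·4jlL³/(π²(j² − l²)²); higher powers the same way via product-to-sum and parts.
Normalization: ∫|φ|² dx = 5.7291.
⟨x⟩ = 1.3172 and ⟨x²⟩ = 2.5075.
(Δx)² = 2.5075 − (1.3172)² = 0.77240.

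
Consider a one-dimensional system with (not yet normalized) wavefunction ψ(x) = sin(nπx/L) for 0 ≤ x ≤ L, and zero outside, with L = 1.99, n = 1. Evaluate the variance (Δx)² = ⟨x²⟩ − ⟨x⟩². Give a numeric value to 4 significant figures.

Compute ⟨x⟩ and ⟨x²⟩ separately, then (Δx)² = ⟨x²⟩ − ⟨x⟩².
With sin²θ = (1 − cos2θ)/2 on 0 ≤ x ≤ L: ∫sin²(nπx/L) dx = L/2, ∫x·sin²(nπx/L) dx = L²/4, ∫x²·sin²(nπx/L) dx = L³·(1/6 − 1/(4n²π²)); higher powers xᵏ the same way, integrating xᵏ·cos(2nπx/L) by parts.
Normalization: ∫|ψ|² dx = 0.99500.
⟨x⟩ = 0.99500 and ⟨x²⟩ = 1.1194.
(Δx)² = 1.1194 − (0.99500)² = 0.12939.

0.1294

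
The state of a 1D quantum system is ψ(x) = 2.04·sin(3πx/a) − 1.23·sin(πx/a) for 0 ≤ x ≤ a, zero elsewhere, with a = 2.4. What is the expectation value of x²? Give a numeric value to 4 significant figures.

⟨x²⟩ = ∫ x²·|ψ|² dx / ∫|ψ|² dx (integrals over the domain).
On 0 ≤ x ≤ a (j ≠ l): ∫sin²(jπx/a) dx = a/2, ∫sin(jπx/a)·sin(lπx/a) dx = 0; diagonal moments ∫x·sin²(jπx/a) dx = a²/4, ∫x²·sin²(jπx/a) dx = a³·(1/6 − 1/(4j²π²)); cross terms ∫x·sin(jπx/a)·sin(lπx/a) dx = 0 for j + l even and −4jla²/(π²(j² − l²)²) for j + l odd, ∫x²·sin(jπx/a)·sin(lπx/a) dx = (−1)^(j+l)·4jla³/(π²(j² − l²)²); higher powers the same way via product-to-sum and parts.
State is unnormalized: ∫|ψ|² dx = 6.8094, and ∫ψ*·x²·ψ dx = 11.064, so ⟨x²⟩ = 11.064 / 6.8094.
⟨x²⟩ = 1.6249.

1.625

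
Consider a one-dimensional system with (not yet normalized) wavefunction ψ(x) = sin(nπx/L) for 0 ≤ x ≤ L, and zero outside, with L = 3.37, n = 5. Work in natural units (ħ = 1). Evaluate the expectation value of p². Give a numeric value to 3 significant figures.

p² ψ = −ħ² d²ψ/dx²; ⟨p²⟩ = −ħ² ∫ ψ*·ψ'' dx / ∫|ψ|² dx.
d/dx sin(nπx/L) = (nπ/L)·cos(nπx/L) and d²/dx² sin(nπx/L) = −(nπ/L)²·sin(nπx/L); on 0 ≤ x ≤ L, ∫sin²(nπx/L) dx = L/2 and ∫sin(nπx/L)·cos(nπx/L) dx = 0.
State is unnormalized: ∫|ψ|² dx = 1.6850, and ∫ψ*·(−ħ² ψ'') dx = 36.608, so ⟨p²⟩ = 36.608 / 1.6850.
⟨p²⟩ = 21.726.

21.7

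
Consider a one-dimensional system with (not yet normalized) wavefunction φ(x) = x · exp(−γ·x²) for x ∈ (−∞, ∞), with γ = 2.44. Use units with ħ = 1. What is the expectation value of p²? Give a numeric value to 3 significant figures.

7.32

p² φ = −ħ² d²φ/dx²; ⟨p²⟩ = −ħ² ∫ φ*·φ'' dx / ∫|φ|² dx.
Expand each integrand as polynomial × e^(−2γx²) and use ∫x^(2j)·e^(−2γx²) dx = (2j−1)!!/(4γ)^j · √(π/(2γ)), odd powers → 0; here √(π/(2γ)) = 0.80235. Differentiate with the product rule, d/dx e^(−γx²) = −2γx·e^(−γx²).
State is unnormalized: ∫|φ|² dx = 0.082208, and ∫φ*·(−ħ² φ'') dx = 0.60176, so ⟨p²⟩ = 0.60176 / 0.082208.
⟨p²⟩ = 7.3200.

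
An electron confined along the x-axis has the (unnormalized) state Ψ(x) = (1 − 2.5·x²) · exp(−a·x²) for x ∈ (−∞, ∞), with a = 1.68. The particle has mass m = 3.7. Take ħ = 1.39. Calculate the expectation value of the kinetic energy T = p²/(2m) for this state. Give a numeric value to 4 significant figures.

T = −(ħ²/2m) d²/dx², so ⟨T⟩ = −(ħ²/2m) ∫ Ψ*·Ψ'' dx / ∫|Ψ|² dx; with m = 3.7.
Expand each integrand as polynomial × e^(−2ax²) and use ∫x^(2j)·e^(−2ax²) dx = (2j−1)!!/(4a)^j · √(π/(2a)), odd powers → 0; here √(π/(2a)) = 0.96695. Differentiate with the product rule, d/dx e^(−ax²) = −2ax·e^(−ax²).
State is unnormalized: ∫|Ψ|² dx = 0.64898, and ∫Ψ*·(−ħ²/2m · Ψ'') dx = 1.1506, so ⟨T⟩ = 1.1506 / 0.64898.
⟨T⟩ = 1.7730.

1.773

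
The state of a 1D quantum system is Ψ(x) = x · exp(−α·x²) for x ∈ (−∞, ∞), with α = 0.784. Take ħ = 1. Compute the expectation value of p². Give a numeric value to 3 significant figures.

2.35

p² Ψ = −ħ² d²Ψ/dx²; ⟨p²⟩ = −ħ² ∫ Ψ*·Ψ'' dx / ∫|Ψ|² dx.
Expand each integrand as polynomial × e^(−2αx²) and use ∫x^(2j)·e^(−2αx²) dx = (2j−1)!!/(4α)^j · √(π/(2α)), odd powers → 0; here √(π/(2α)) = 1.4155. Differentiate with the product rule, d/dx e^(−αx²) = −2αx·e^(−αx²).
State is unnormalized: ∫|Ψ|² dx = 0.45136, and ∫Ψ*·(−ħ² Ψ'') dx = 1.0616, so ⟨p²⟩ = 1.0616 / 0.45136.
⟨p²⟩ = 2.3520.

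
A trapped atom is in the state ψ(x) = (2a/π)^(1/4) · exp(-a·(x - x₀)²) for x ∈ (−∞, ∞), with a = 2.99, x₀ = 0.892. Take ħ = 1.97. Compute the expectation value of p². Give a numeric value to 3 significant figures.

11.6

p² ψ = −ħ² d²ψ/dx²; ⟨p²⟩ = −ħ² ∫ ψ*·ψ'' dx.
Gaussian moments (u = x − x₀): ∫u^(2j)·e^(−2au²) du = (2j−1)!!/(4a)^j · √(π/(2a)), odd powers integrate to 0; here √(π/(2a)) = 0.72481. Derivatives: d/dx e^(−au²) = −2au·e^(−au²), d²/dx² e^(−au²) = (4a²u² − 2a)·e^(−au²).
⟨p²⟩ = 11.604.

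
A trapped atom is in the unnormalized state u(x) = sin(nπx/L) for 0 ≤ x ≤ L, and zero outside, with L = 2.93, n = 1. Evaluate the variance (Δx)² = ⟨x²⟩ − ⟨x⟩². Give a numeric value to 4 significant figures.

Compute ⟨x⟩ and ⟨x²⟩ separately, then (Δx)² = ⟨x²⟩ − ⟨x⟩².
With sin²θ = (1 − cos2θ)/2 on 0 ≤ x ≤ L: ∫sin²(nπx/L) dx = L/2, ∫x·sin²(nπx/L) dx = L²/4, ∫x²·sin²(nπx/L) dx = L³·(1/6 − 1/(4n²π²)); higher powers xᵏ the same way, integrating xᵏ·cos(2nπx/L) by parts.
Normalization: ∫|u|² dx = 1.4650.
⟨x⟩ = 1.4650 and ⟨x²⟩ = 2.4267.
(Δx)² = 2.4267 − (1.4650)² = 0.28049.

0.2805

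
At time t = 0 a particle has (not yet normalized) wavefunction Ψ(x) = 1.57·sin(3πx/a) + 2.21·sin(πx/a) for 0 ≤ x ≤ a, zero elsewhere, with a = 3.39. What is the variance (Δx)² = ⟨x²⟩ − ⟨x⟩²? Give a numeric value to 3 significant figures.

0.961

Compute ⟨x⟩ and ⟨x²⟩ separately, then (Δx)² = ⟨x²⟩ − ⟨x⟩².
On 0 ≤ x ≤ a (j ≠ l): ∫sin²(jπx/a) dx = a/2, ∫sin(jπx/a)·sin(lπx/a) dx = 0; diagonal moments ∫x·sin²(jπx/a) dx = a²/4, ∫x²·sin²(jπx/a) dx = a³·(1/6 − 1/(4j²π²)); cross terms ∫x·sin(jπx/a)·sin(lπx/a) dx = 0 for j + l even and −4jla²/(π²(j² − l²)²) for j + l odd, ∫x²·sin(jπx/a)·sin(lπx/a) dx = (−1)^(j+l)·4jla³/(π²(j² − l²)²); higher powers the same way via product-to-sum and parts.
Normalization: ∫|Ψ|² dx = 12.457.
⟨x⟩ = 1.6950 and ⟨x²⟩ = 3.8344.
(Δx)² = 3.8344 − (1.6950)² = 0.96136.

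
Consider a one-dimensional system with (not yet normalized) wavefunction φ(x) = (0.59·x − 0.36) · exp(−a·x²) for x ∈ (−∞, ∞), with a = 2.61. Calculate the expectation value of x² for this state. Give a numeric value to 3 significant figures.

0.135

⟨x²⟩ = ∫ x²·|φ|² dx / ∫|φ|² dx (integrals over the domain).
Expand each integrand as polynomial × e^(−2ax²) and use ∫x^(2j)·e^(−2ax²) dx = (2j−1)!!/(4a)^j · √(π/(2a)), odd powers → 0; here √(π/(2a)) = 0.77578.
State is unnormalized: ∫|φ|² dx = 0.12641, and ∫φ*·x²·φ dx = 0.017063, so ⟨x²⟩ = 0.017063 / 0.12641.
⟨x²⟩ = 0.13499.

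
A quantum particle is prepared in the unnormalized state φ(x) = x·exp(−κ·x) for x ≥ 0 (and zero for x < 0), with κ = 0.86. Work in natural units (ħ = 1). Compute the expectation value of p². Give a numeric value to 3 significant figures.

p² φ = −ħ² d²φ/dx²; ⟨p²⟩ = −ħ² ∫ φ*·φ'' dx / ∫|φ|² dx.
Differentiate x·exp(−κ·x) with the product rule; every integrand then reduces to terms xʲ·e^(−2κx) on [0, ∞), with ∫₀^∞ xʲ·e^(−2κx) dx = j!/(2κ)^(j+1).
State is unnormalized: ∫|φ|² dx = 0.39305, and ∫φ*·(−ħ² φ'') dx = 0.29070, so ⟨p²⟩ = 0.29070 / 0.39305.
⟨p²⟩ = 0.73960.

0.740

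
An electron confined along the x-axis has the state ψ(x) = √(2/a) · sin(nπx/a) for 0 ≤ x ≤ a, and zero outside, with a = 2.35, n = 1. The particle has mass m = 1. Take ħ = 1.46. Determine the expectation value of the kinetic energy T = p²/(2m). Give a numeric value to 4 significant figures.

T = −(ħ²/2m) d²/dx², so ⟨T⟩ = −(ħ²/2m) ∫ ψ*·ψ'' dx; with m = 1.
d/dx sin(nπx/a) = (nπ/a)·cos(nπx/a) and d²/dx² sin(nπx/a) = −(nπ/a)²·sin(nπx/a); on 0 ≤ x ≤ a, ∫sin²(nπx/a) dx = a/2 and ∫sin(nπx/a)·cos(nπx/a) dx = 0.
⟨T⟩ = 1.9048.

1.905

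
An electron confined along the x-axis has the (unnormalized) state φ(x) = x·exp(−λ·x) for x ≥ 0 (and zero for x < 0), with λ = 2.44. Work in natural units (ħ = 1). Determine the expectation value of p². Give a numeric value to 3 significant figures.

p² φ = −ħ² d²φ/dx²; ⟨p²⟩ = −ħ² ∫ φ*·φ'' dx / ∫|φ|² dx.
Differentiate x·exp(−λ·x) with the product rule; every integrand then reduces to terms xʲ·e^(−2λx) on [0, ∞), with ∫₀^∞ xʲ·e^(−2λx) dx = j!/(2λ)^(j+1).
State is unnormalized: ∫|φ|² dx = 0.017210, and ∫φ*·(−ħ² φ'') dx = 0.10246, so ⟨p²⟩ = 0.10246 / 0.017210.
⟨p²⟩ = 5.9536.

5.95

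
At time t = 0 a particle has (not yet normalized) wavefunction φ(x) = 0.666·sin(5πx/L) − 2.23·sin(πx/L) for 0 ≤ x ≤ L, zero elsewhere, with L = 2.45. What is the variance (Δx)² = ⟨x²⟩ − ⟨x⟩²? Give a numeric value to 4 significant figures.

Compute ⟨x⟩ and ⟨x²⟩ separately, then (Δx)² = ⟨x²⟩ − ⟨x⟩².
On 0 ≤ x ≤ L (j ≠ l): ∫sin²(jπx/L) dx = L/2, ∫sin(jπx/L)·sin(lπx/L) dx = 0; diagonal moments ∫x·sin²(jπx/L) dx = L²/4, ∫x²·sin²(jπx/L) dx = L³·(1/6 − 1/(4j²π²)); cross terms ∫x·sin(jπx/L)·sin(lπx/L) dx = 0 for j + l even and −4jlL²/(π²(j² − l²)²) for j + l odd, ∫x²·sin(jπx/L)·sin(lπx/L) dx = (−1)^(j+l)·4jlL³/(π²(j² − l²)²); higher powers the same way via product-to-sum and parts.
Normalization: ∫|φ|² dx = 6.6352.
⟨x⟩ = 1.2250 and ⟨x²⟩ = 1.6975.
(Δx)² = 1.6975 − (1.2250)² = 0.19686.

0.1969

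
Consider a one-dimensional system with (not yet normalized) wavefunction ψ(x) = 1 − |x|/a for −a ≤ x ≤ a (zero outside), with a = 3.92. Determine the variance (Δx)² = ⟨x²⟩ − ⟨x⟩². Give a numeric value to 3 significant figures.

1.54

Compute ⟨x⟩ and ⟨x²⟩ separately, then (Δx)² = ⟨x²⟩ − ⟨x⟩².
ψ is even, so ∫ over [−a, a] = 2∫₀ᵃ with ψ = 1 − x/a there: ∫₀ᵃ (1 − x/a)² dx = a/3, ∫₀ᵃ x²(1 − x/a)² dx = a³/30, ∫₀ᵃ x⁴(1 − x/a)² dx = a⁵/105.
Normalization: ∫|ψ|² dx = 2.6133.
⟨x⟩ = 0.0000 and ⟨x²⟩ = 1.5366.
(Δx)² = 1.5366 − (0.0000)² = 1.5366.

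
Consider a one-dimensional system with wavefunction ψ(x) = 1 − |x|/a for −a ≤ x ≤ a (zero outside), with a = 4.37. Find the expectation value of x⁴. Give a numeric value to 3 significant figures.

⟨x⁴⟩ = ∫ x⁴·|ψ|² dx / ∫|ψ|² dx (integrals over the domain).
ψ is even, so ∫ over [−a, a] = 2∫₀ᵃ with ψ = 1 − x/a there: ∫₀ᵃ (1 − x/a)² dx = a/3, ∫₀ᵃ x²(1 − x/a)² dx = a³/30, ∫₀ᵃ x⁴(1 − x/a)² dx = a⁵/105.
State is unnormalized: ∫|ψ|² dx = 2.9133, and ∫ψ*·x⁴·ψ dx = 30.356, so ⟨x⁴⟩ = 30.356 / 2.9133.
⟨x⁴⟩ = 10.420.

10.4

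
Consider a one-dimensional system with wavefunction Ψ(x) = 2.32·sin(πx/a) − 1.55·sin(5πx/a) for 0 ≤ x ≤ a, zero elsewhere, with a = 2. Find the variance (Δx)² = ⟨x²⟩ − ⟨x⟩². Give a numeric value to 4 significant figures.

Compute ⟨x⟩ and ⟨x²⟩ separately, then (Δx)² = ⟨x²⟩ − ⟨x⟩².
On 0 ≤ x ≤ a (j ≠ l): ∫sin²(jπx/a) dx = a/2, ∫sin(jπx/a)·sin(lπx/a) dx = 0; diagonal moments ∫x·sin²(jπx/a) dx = a²/4, ∫x²·sin²(jπx/a) dx = a³·(1/6 − 1/(4j²π²)); cross terms ∫x·sin(jπx/a)·sin(lπx/a) dx = 0 for j + l even and −4jla²/(π²(j² − l²)²) for j + l odd, ∫x²·sin(jπx/a)·sin(lπx/a) dx = (−1)^(j+l)·4jla³/(π²(j² − l²)²); higher powers the same way via product-to-sum and parts.
Normalization: ∫|Ψ|² dx = 7.7849.
⟨x⟩ = 1.0000 and ⟨x²⟩ = 1.1647.
(Δx)² = 1.1647 − (1.0000)² = 0.16473.

0.1647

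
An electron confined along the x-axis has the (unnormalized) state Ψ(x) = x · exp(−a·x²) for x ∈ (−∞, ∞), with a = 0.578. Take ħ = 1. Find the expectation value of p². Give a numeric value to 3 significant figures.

1.73

p² Ψ = −ħ² d²Ψ/dx²; ⟨p²⟩ = −ħ² ∫ Ψ*·Ψ'' dx / ∫|Ψ|² dx.
Expand each integrand as polynomial × e^(−2ax²) and use ∫x^(2j)·e^(−2ax²) dx = (2j−1)!!/(4a)^j · √(π/(2a)), odd powers → 0; here √(π/(2a)) = 1.6485. Differentiate with the product rule, d/dx e^(−ax²) = −2ax·e^(−ax²).
State is unnormalized: ∫|Ψ|² dx = 0.71303, and ∫Ψ*·(−ħ² Ψ'') dx = 1.2364, so ⟨p²⟩ = 1.2364 / 0.71303.
⟨p²⟩ = 1.7340.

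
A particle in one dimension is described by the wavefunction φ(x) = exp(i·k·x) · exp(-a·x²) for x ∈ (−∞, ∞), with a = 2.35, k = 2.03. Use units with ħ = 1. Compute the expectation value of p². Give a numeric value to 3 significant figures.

6.47

p² φ = −ħ² d²φ/dx²; ⟨p²⟩ = −ħ² ∫ φ*·φ'' dx / ∫|φ|² dx.
Gaussian moments: ∫x^(2j)·e^(−2ax²) dx = (2j−1)!!/(4a)^j · √(π/(2a)), odd powers integrate to 0; here √(π/(2a)) = 0.81757. Derivatives: φ′ = (ik − 2ax)·φ, φ″ = ((ik − 2ax)² − 2a)·φ; the odd-in-x pieces drop out.
State is unnormalized: ∫|φ|² dx = 0.81757, and ∫φ*·(−ħ² φ'') dx = 5.2904, so ⟨p²⟩ = 5.2904 / 0.81757.
⟨p²⟩ = 6.4709.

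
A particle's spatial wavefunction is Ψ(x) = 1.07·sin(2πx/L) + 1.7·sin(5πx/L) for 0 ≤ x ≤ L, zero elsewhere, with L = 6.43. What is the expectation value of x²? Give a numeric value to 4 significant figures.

12.89

⟨x²⟩ = ∫ x²·|Ψ|² dx / ∫|Ψ|² dx (integrals over the domain).
On 0 ≤ x ≤ L (j ≠ l): ∫sin²(jπx/L) dx = L/2, ∫sin(jπx/L)·sin(lπx/L) dx = 0; diagonal moments ∫x·sin²(jπx/L) dx = L²/4, ∫x²·sin²(jπx/L) dx = L³·(1/6 − 1/(4j²π²)); cross terms ∫x·sin(jπx/L)·sin(lπx/L) dx = 0 for j + l even and −4jlL²/(π²(j² − l²)²) for j + l odd, ∫x²·sin(jπx/L)·sin(lπx/L) dx = (−1)^(j+l)·4jlL³/(π²(j² − l²)²); higher powers the same way via product-to-sum and parts.
State is unnormalized: ∫|Ψ|² dx = 12.972, and ∫Ψ*·x²·Ψ dx = 167.18, so ⟨x²⟩ = 167.18 / 12.972.
⟨x²⟩ = 12.888.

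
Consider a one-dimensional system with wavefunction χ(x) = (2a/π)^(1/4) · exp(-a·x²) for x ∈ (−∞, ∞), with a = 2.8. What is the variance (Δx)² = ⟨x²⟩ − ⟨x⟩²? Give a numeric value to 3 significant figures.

Compute ⟨x⟩ and ⟨x²⟩ separately, then (Δx)² = ⟨x²⟩ − ⟨x⟩².
Gaussian moments: ∫x^(2j)·e^(−2ax²) dx = (2j−1)!!/(4a)^j · √(π/(2a)), odd powers integrate to 0; here √(π/(2a)) = 0.74900.
⟨x⟩ = 0.0000 and ⟨x²⟩ = 0.089286.
(Δx)² = 0.089286 − (0.0000)² = 0.089286.

0.0893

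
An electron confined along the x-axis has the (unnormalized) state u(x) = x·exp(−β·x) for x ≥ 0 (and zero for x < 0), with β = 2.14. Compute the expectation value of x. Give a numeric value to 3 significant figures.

⟨x⟩ = ∫ x·|u|² dx / ∫|u|² dx (integrals over the domain).
Every integrand reduces to terms xʲ·e^(−2βx) on [0, ∞); use ∫₀^∞ xʲ·e^(−2βx) dx = j!/(2β)^(j+1).
State is unnormalized: ∫|u|² dx = 0.025509, and ∫u*·x·u dx = 0.017880, so ⟨x⟩ = 0.017880 / 0.025509.
⟨x⟩ = 0.70093.

0.701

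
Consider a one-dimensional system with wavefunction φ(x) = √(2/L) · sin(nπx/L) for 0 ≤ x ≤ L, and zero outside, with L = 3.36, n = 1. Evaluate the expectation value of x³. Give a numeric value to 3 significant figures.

6.60

⟨x³⟩ = ∫ x³·|φ|² dx (integrals over the domain).
With sin²θ = (1 − cos2θ)/2 on 0 ≤ x ≤ L: ∫sin²(nπx/L) dx = L/2, ∫x·sin²(nπx/L) dx = L²/4, ∫x²·sin²(nπx/L) dx = L³·(1/6 − 1/(4n²π²)); higher powers xᵏ the same way, integrating xᵏ·cos(2nπx/L) by parts.
⟨x³⟩ = 6.6007.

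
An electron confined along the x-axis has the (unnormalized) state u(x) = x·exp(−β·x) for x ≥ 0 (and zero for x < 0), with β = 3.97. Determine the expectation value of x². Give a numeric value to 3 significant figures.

0.190

⟨x²⟩ = ∫ x²·|u|² dx / ∫|u|² dx (integrals over the domain).
Every integrand reduces to terms xʲ·e^(−2βx) on [0, ∞); use ∫₀^∞ xʲ·e^(−2βx) dx = j!/(2β)^(j+1).
State is unnormalized: ∫|u|² dx = 0.0039955, and ∫u*·x²·u dx = 0.00076052, so ⟨x²⟩ = 0.00076052 / 0.0039955.
⟨x²⟩ = 0.19034.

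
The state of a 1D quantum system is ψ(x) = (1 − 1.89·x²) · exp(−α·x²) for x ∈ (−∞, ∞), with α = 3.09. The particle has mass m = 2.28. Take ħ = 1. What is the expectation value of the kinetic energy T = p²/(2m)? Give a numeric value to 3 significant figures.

1.30

T = −(ħ²/2m) d²/dx², so ⟨T⟩ = −(ħ²/2m) ∫ ψ*·ψ'' dx / ∫|ψ|² dx; with m = 2.28.
Expand each integrand as polynomial × e^(−2αx²) and use ∫x^(2j)·e^(−2αx²) dx = (2j−1)!!/(4α)^j · √(π/(2α)), odd powers → 0; here √(π/(2α)) = 0.71299. Differentiate with the product rule, d/dx e^(−αx²) = −2αx·e^(−αx²).
State is unnormalized: ∫|ψ|² dx = 0.54495, and ∫ψ*·(−ħ²/2m · ψ'') dx = 0.70998, so ⟨T⟩ = 0.70998 / 0.54495.
⟨T⟩ = 1.3028.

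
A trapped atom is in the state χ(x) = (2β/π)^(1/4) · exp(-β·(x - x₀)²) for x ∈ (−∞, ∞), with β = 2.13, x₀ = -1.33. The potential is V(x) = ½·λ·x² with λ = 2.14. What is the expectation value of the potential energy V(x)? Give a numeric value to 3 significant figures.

⟨V⟩ = ∫ V(x)·|χ|² dx.
Gaussian moments (u = x − x₀): ∫u^(2j)·e^(−2βu²) du = (2j−1)!!/(4β)^j · √(π/(2β)), odd powers integrate to 0; here √(π/(2β)) = 0.85876.
⟨V⟩ = 2.0183.

2.02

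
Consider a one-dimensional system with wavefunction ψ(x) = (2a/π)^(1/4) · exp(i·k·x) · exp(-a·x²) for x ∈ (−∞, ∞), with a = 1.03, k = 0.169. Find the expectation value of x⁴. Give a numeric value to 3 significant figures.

⟨x⁴⟩ = ∫ x⁴·|ψ|² dx (integrals over the domain).
Gaussian moments: ∫x^(2j)·e^(−2ax²) dx = (2j−1)!!/(4a)^j · √(π/(2a)), odd powers integrate to 0; here √(π/(2a)) = 1.2349.
⟨x⁴⟩ = 0.17674.

0.177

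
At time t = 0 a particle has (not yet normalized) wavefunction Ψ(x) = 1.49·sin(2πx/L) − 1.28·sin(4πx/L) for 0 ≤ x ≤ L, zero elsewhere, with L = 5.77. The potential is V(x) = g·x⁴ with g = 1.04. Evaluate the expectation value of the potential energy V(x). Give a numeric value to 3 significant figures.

126.

⟨V⟩ = ∫ V(x)·|Ψ|² dx / ∫|Ψ|² dx.
On 0 ≤ x ≤ L (j ≠ l): ∫sin²(jπx/L) dx = L/2, ∫sin(jπx/L)·sin(lπx/L) dx = 0; diagonal moments ∫x·sin²(jπx/L) dx = L²/4, ∫x²·sin²(jπx/L) dx = L³·(1/6 − 1/(4j²π²)); cross terms ∫x·sin(jπx/L)·sin(lπx/L) dx = 0 for j + l even and −4jlL²/(π²(j² − l²)²) for j + l odd, ∫x²·sin(jπx/L)·sin(lπx/L) dx = (−1)^(j+l)·4jlL³/(π²(j² − l²)²); higher powers the same way via product-to-sum and parts.
State is unnormalized: ∫|Ψ|² dx = 11.132, and ∫Ψ*·V(x)·Ψ dx = 1402.8, so ⟨V⟩ = 1402.8 / 11.132.
⟨V⟩ = 126.02.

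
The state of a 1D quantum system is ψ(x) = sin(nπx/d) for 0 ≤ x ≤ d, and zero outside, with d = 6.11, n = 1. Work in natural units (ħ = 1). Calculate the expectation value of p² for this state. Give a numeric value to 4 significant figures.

p² ψ = −ħ² d²ψ/dx²; ⟨p²⟩ = −ħ² ∫ ψ*·ψ'' dx / ∫|ψ|² dx.
d/dx sin(nπx/d) = (nπ/d)·cos(nπx/d) and d²/dx² sin(nπx/d) = −(nπ/d)²·sin(nπx/d); on 0 ≤ x ≤ d, ∫sin²(nπx/d) dx = d/2 and ∫sin(nπx/d)·cos(nπx/d) dx = 0.
State is unnormalized: ∫|ψ|² dx = 3.0550, and ∫ψ*·(−ħ² ψ'') dx = 0.80766, so ⟨p²⟩ = 0.80766 / 3.0550.
⟨p²⟩ = 0.26437.

0.2644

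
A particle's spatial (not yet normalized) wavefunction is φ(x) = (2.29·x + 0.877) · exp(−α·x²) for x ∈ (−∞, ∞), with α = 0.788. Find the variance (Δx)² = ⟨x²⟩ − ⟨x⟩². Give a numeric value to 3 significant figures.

Compute ⟨x⟩ and ⟨x²⟩ separately, then (Δx)² = ⟨x²⟩ − ⟨x⟩².
Expand each integrand as polynomial × e^(−2αx²) and use ∫x^(2j)·e^(−2αx²) dx = (2j−1)!!/(4α)^j · √(π/(2α)), odd powers → 0; here √(π/(2α)) = 1.4119.
Normalization: ∫|φ|² dx = 3.4349.
⟨x⟩ = 0.52379 and ⟨x²⟩ = 0.75118.
(Δx)² = 0.75118 − (0.52379)² = 0.47682.

0.477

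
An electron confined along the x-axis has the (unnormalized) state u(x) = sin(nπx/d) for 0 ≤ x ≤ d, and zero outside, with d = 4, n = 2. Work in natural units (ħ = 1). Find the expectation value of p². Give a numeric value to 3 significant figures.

2.47

p² u = −ħ² d²u/dx²; ⟨p²⟩ = −ħ² ∫ u*·u'' dx / ∫|u|² dx.
d/dx sin(nπx/d) = (nπ/d)·cos(nπx/d) and d²/dx² sin(nπx/d) = −(nπ/d)²·sin(nπx/d); on 0 ≤ x ≤ d, ∫sin²(nπx/d) dx = d/2 and ∫sin(nπx/d)·cos(nπx/d) dx = 0.
State is unnormalized: ∫|u|² dx = 2.0000, and ∫u*·(−ħ² u'') dx = 4.9348, so ⟨p²⟩ = 4.9348 / 2.0000.
⟨p²⟩ = 2.4674.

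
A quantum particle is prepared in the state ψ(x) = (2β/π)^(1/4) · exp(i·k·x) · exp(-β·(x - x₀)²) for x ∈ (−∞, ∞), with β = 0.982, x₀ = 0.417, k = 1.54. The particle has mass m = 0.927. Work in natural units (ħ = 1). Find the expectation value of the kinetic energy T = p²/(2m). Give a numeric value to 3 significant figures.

1.81

T = −(ħ²/2m) d²/dx², so ⟨T⟩ = −(ħ²/2m) ∫ ψ*·ψ'' dx; with m = 0.927.
Gaussian moments (u = x − x₀): ∫u^(2j)·e^(−2βu²) du = (2j−1)!!/(4β)^j · √(π/(2β)), odd powers integrate to 0; here √(π/(2β)) = 1.2647. Derivatives: ψ′ = (ik − 2βu)·ψ, ψ″ = ((ik − 2βu)² − 2β)·ψ; the odd-in-u pieces drop out.
⟨T⟩ = 1.8088.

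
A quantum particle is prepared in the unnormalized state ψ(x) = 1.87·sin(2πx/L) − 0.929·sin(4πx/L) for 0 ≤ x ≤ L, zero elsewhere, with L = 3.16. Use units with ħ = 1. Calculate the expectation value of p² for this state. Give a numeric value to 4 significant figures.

p² ψ = −ħ² d²ψ/dx²; ⟨p²⟩ = −ħ² ∫ ψ*·ψ'' dx / ∫|ψ|² dx.
d²/dx² sin(jπx/L) = −(jπ/L)²·sin(jπx/L); on 0 ≤ x ≤ L, ∫sin²(jπx/L) dx = L/2 and ∫sin(jπx/L)·sin(lπx/L) dx = 0 for j ≠ l, so only diagonal terms survive in ∫|ψ|² and ∫ψ·ψ″; ∫ψ·ψ′ dx = [ψ²/2] between the walls = 0.
State is unnormalized: ∫|ψ|² dx = 6.8887, and ∫ψ*·(−ħ² ψ'') dx = 43.408, so ⟨p²⟩ = 43.408 / 6.8887.
⟨p²⟩ = 6.3013.

6.301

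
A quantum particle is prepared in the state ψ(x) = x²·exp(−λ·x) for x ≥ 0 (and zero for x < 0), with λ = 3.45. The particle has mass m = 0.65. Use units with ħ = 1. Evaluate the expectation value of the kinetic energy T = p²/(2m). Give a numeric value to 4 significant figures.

3.052

T = −(ħ²/2m) d²/dx², so ⟨T⟩ = −(ħ²/2m) ∫ ψ*·ψ'' dx / ∫|ψ|² dx; with m = 0.65.
Differentiate x²·exp(−λ·x) with the product rule; every integrand then reduces to terms xʲ·e^(−2λx) on [0, ∞), with ∫₀^∞ xʲ·e^(−2λx) dx = j!/(2λ)^(j+1).
State is unnormalized: ∫|ψ|² dx = 0.0015345, and ∫ψ*·(−ħ²/2m · ψ'') dx = 0.0046832, so ⟨T⟩ = 0.0046832 / 0.0015345.
⟨T⟩ = 3.0519.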